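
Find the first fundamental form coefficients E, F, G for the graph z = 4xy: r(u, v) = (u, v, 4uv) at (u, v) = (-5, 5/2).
E = 101;  F = -200;  G = 401

Partials: r_u = (1, 0, 4*v), r_v = (0, 1, 4*u). As functions of (u, v):
  E = r_u · r_u = 16*v^2 + 1,
  F = r_u · r_v = 16*u*v,
  G = r_v · r_v = 16*u^2 + 1.
Evaluating at (u, v) = (-5, 5/2): E = 101, F = -200, G = 401.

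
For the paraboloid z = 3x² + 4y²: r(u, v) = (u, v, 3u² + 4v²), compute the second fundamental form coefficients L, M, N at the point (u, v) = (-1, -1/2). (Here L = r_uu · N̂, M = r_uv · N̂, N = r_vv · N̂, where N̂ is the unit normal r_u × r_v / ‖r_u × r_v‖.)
L = 6*sqrt(53)/53;  M = 0;  N = 8*sqrt(53)/53

Compute the unit normal N̂(u, v) = (-6*u/sqrt(36*u^2 + 64*v^2 + 1), -8*v/sqrt(36*u^2 + 64*v^2 + 1), 1/sqrt(36*u^2 + 64*v^2 + 1)), and the second partials r_uu, r_uv, r_vv. Take dot products:
  L(u, v) = r_uu · N̂ = 6/sqrt(36*u^2 + 64*v^2 + 1),
  M(u, v) = r_uv · N̂ = 0,
  N(u, v) = r_vv · N̂ = 8/sqrt(36*u^2 + 64*v^2 + 1).
Evaluating at (u, v) = (-1, -1/2):
  L = 6*sqrt(53)/53, M = 0, N = 8*sqrt(53)/53.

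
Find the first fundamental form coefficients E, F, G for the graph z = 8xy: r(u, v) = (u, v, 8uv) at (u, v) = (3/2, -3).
E = 577;  F = -288;  G = 145

Partials: r_u = (1, 0, 8*v), r_v = (0, 1, 8*u). As functions of (u, v):
  E = r_u · r_u = 64*v^2 + 1,
  F = r_u · r_v = 64*u*v,
  G = r_v · r_v = 64*u^2 + 1.
Evaluating at (u, v) = (3/2, -3): E = 577, F = -288, G = 145.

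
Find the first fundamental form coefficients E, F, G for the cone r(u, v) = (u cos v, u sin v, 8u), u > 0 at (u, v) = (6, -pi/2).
E = 65;  F = 0;  G = 36

Partials: r_u = (cos(v), sin(v), 8), r_v = (-u*sin(v), u*cos(v), 0). As functions of (u, v):
  E = r_u · r_u = 65,
  F = r_u · r_v = 0,
  G = r_v · r_v = u^2.
Evaluating at (u, v) = (6, -pi/2): E = 65, F = 0, G = 36.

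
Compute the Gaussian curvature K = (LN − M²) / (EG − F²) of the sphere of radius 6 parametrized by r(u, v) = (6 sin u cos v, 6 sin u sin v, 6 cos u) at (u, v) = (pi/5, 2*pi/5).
K = 1/36

Coefficients of the first fundamental form: E = 36, F = 0, G = 36*sin(u)^2.
Coefficients of the second fundamental form: L = -6*sin(u)/Abs(sin(u)), M = 0, N = -6*sin(u)^3/Abs(sin(u)).
Assemble K = (LN − M²)/(EG − F²) = 1/36. At (u, v) = (pi/5, 2*pi/5): K = 1/36.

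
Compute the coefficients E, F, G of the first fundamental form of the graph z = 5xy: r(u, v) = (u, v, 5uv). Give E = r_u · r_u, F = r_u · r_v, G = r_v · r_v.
E = 25*v^2 + 1;  F = 25*u*v;  G = 25*u^2 + 1

Compute partials: r_u = (1, 0, 5*v), r_v = (0, 1, 5*u). Then
  E = r_u · r_u = 25*v^2 + 1,
  F = r_u · r_v = 25*u*v,
  G = r_v · r_v = 25*u^2 + 1.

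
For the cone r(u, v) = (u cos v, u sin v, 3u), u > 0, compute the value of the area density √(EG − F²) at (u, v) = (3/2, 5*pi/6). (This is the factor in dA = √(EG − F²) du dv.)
√(EG − F²)|_{(3/2, 5*pi/6)} = 3*sqrt(10)/2

E = 10, F = 0, G = u^2, so EG − F² = 10*u^2. Taking the positive square root: √(EG − F²) = sqrt(10)*Abs(u). At (u, v) = (3/2, 5*pi/6): 3*sqrt(10)/2.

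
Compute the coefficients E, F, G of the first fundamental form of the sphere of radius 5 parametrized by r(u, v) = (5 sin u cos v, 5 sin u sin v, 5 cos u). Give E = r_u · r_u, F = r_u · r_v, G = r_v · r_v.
E = 25;  F = 0;  G = 25*sin(u)^2

Compute partials: r_u = (5*cos(u)*cos(v), 5*sin(v)*cos(u), -5*sin(u)), r_v = (-5*sin(u)*sin(v), 5*sin(u)*cos(v), 0). Then
  E = r_u · r_u = 25,
  F = r_u · r_v = 0,
  G = r_v · r_v = 25*sin(u)^2.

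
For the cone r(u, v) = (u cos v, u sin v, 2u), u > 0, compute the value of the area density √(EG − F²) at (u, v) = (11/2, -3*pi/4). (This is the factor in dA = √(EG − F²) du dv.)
√(EG − F²)|_{(11/2, -3*pi/4)} = 11*sqrt(5)/2

E = 5, F = 0, G = u^2, so EG − F² = 5*u^2. Taking the positive square root: √(EG − F²) = sqrt(5)*Abs(u). At (u, v) = (11/2, -3*pi/4): 11*sqrt(5)/2.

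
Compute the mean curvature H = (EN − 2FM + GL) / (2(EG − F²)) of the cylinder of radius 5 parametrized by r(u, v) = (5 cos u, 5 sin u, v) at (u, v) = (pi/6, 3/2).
H = -1/10

With E = 25, F = 0, G = 1, L = -5, M = 0, N = 0, assemble
  H = (EN − 2FM + GL) / (2(EG − F²)) = -1/10.
At (u, v) = (pi/6, 3/2): H = -1/10.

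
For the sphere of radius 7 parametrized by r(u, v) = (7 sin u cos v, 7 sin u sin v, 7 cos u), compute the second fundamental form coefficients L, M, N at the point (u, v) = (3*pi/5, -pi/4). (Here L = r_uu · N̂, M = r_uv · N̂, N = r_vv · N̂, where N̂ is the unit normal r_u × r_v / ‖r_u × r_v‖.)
L = -7;  M = 0;  N = -35/8 - 7*sqrt(5)/8

Compute the unit normal N̂(u, v) = (sin(u)^2*cos(v)/Abs(sin(u)), sin(u)^2*sin(v)/Abs(sin(u)), sin(2*u)/(2*Abs(sin(u)))), and the second partials r_uu, r_uv, r_vv. Take dot products:
  L(u, v) = r_uu · N̂ = -7*sin(u)/Abs(sin(u)),
  M(u, v) = r_uv · N̂ = 0,
  N(u, v) = r_vv · N̂ = -7*sin(u)^3/Abs(sin(u)).
Evaluating at (u, v) = (3*pi/5, -pi/4):
  L = -7, M = 0, N = -35/8 - 7*sqrt(5)/8.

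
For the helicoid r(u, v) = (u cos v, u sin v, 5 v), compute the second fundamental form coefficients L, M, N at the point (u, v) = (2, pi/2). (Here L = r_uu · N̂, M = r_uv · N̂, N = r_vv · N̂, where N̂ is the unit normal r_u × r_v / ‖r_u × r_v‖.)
L = 0;  M = -5*sqrt(29)/29;  N = 0

Compute the unit normal N̂(u, v) = (5*sin(v)/sqrt(u^2 + 25), -5*cos(v)/sqrt(u^2 + 25), u/sqrt(u^2 + 25)), and the second partials r_uu, r_uv, r_vv. Take dot products:
  L(u, v) = r_uu · N̂ = 0,
  M(u, v) = r_uv · N̂ = -5/sqrt(u^2 + 25),
  N(u, v) = r_vv · N̂ = 0.
Evaluating at (u, v) = (2, pi/2):
  L = 0, M = -5*sqrt(29)/29, N = 0.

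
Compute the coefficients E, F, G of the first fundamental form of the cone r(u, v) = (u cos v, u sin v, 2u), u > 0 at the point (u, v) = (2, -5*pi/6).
E = 5;  F = 0;  G = 4

Partials: r_u = (cos(v), sin(v), 2), r_v = (-u*sin(v), u*cos(v), 0). As functions of (u, v):
  E = r_u · r_u = 5,
  F = r_u · r_v = 0,
  G = r_v · r_v = u^2.
Evaluating at (u, v) = (2, -5*pi/6): E = 5, F = 0, G = 4.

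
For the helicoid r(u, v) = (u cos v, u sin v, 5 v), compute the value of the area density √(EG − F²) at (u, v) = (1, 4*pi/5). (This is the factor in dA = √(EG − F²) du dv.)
√(EG − F²)|_{(1, 4*pi/5)} = sqrt(26)

E = 1, F = 0, G = u^2 + 25, so EG − F² = u^2 + 25. Taking the positive square root: √(EG − F²) = sqrt(u^2 + 25). At (u, v) = (1, 4*pi/5): sqrt(26).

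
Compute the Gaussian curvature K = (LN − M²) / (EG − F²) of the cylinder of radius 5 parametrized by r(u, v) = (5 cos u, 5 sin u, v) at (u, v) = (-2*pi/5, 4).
K = 0

Coefficients of the first fundamental form: E = 25, F = 0, G = 1.
Coefficients of the second fundamental form: L = -5, M = 0, N = 0.
Assemble K = (LN − M²)/(EG − F²) = 0. At (u, v) = (-2*pi/5, 4): K = 0.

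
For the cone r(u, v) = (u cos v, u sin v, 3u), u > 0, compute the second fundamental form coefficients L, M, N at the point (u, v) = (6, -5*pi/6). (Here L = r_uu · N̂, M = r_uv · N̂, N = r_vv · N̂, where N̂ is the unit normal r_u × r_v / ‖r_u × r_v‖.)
L = 0;  M = 0;  N = 9*sqrt(10)/5

Compute the unit normal N̂(u, v) = (-3*sqrt(10)*u*cos(v)/(10*Abs(u)), -3*sqrt(10)*u*sin(v)/(10*Abs(u)), sqrt(10)*u/(10*Abs(u))), and the second partials r_uu, r_uv, r_vv. Take dot products:
  L(u, v) = r_uu · N̂ = 0,
  M(u, v) = r_uv · N̂ = 0,
  N(u, v) = r_vv · N̂ = 3*sqrt(10)*u^2/(10*Abs(u)).
Evaluating at (u, v) = (6, -5*pi/6):
  L = 0, M = 0, N = 9*sqrt(10)/5.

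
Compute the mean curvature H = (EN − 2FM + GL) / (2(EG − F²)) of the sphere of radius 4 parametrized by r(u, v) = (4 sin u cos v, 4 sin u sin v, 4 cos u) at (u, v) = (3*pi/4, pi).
H = -1/4

With E = 16, F = 0, G = 16*sin(u)^2, L = -4*sin(u)/Abs(sin(u)), M = 0, N = -4*sin(u)^3/Abs(sin(u)), assemble
  H = (EN − 2FM + GL) / (2(EG − F²)) = -sin(u)/(4*Abs(sin(u))).
At (u, v) = (3*pi/4, pi): H = -1/4.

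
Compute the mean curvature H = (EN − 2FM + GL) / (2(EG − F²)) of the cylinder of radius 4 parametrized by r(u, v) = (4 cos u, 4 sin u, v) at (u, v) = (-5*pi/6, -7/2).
H = -1/8

With E = 16, F = 0, G = 1, L = -4, M = 0, N = 0, assemble
  H = (EN − 2FM + GL) / (2(EG − F²)) = -1/8.
At (u, v) = (-5*pi/6, -7/2): H = -1/8.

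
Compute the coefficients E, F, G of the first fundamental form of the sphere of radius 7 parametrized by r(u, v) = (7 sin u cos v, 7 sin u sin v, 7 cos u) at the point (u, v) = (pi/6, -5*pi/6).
E = 49;  F = 0;  G = 49/4

Partials: r_u = (7*cos(u)*cos(v), 7*sin(v)*cos(u), -7*sin(u)), r_v = (-7*sin(u)*sin(v), 7*sin(u)*cos(v), 0). As functions of (u, v):
  E = r_u · r_u = 49,
  F = r_u · r_v = 0,
  G = r_v · r_v = 49*sin(u)^2.
Evaluating at (u, v) = (pi/6, -5*pi/6): E = 49, F = 0, G = 49/4.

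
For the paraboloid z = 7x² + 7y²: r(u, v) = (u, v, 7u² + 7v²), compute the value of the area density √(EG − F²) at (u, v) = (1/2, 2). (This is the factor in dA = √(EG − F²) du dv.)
√(EG − F²)|_{(1/2, 2)} = sqrt(834)

E = 196*u^2 + 1, F = 196*u*v, G = 196*v^2 + 1, so EG − F² = 196*u^2 + 196*v^2 + 1. Taking the positive square root: √(EG − F²) = sqrt(196*u^2 + 196*v^2 + 1). At (u, v) = (1/2, 2): sqrt(834).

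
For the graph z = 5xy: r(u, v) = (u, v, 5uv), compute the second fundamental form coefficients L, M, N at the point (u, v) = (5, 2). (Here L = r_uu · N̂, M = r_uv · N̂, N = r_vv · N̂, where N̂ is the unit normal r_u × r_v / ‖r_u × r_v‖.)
L = 0;  M = 5*sqrt(6)/66;  N = 0

Compute the unit normal N̂(u, v) = (-5*v/sqrt(25*u^2 + 25*v^2 + 1), -5*u/sqrt(25*u^2 + 25*v^2 + 1), 1/sqrt(25*u^2 + 25*v^2 + 1)), and the second partials r_uu, r_uv, r_vv. Take dot products:
  L(u, v) = r_uu · N̂ = 0,
  M(u, v) = r_uv · N̂ = 5/sqrt(25*u^2 + 25*v^2 + 1),
  N(u, v) = r_vv · N̂ = 0.
Evaluating at (u, v) = (5, 2):
  L = 0, M = 5*sqrt(6)/66, N = 0.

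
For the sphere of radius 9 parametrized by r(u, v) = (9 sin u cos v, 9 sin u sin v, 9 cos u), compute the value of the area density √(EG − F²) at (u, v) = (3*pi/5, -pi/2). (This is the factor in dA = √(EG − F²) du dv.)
√(EG − F²)|_{(3*pi/5, -pi/2)} = 81*sqrt(2*sqrt(5) + 10)/4

E = 81, F = 0, G = 81*sin(u)^2, so EG − F² = 6561*sin(u)^2. Taking the positive square root: √(EG − F²) = 81*Abs(sin(u)). At (u, v) = (3*pi/5, -pi/2): 81*sqrt(2*sqrt(5) + 10)/4.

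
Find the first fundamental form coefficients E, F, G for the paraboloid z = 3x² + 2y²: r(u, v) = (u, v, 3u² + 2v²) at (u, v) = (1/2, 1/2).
E = 10;  F = 6;  G = 5

Partials: r_u = (1, 0, 6*u), r_v = (0, 1, 4*v). As functions of (u, v):
  E = r_u · r_u = 36*u^2 + 1,
  F = r_u · r_v = 24*u*v,
  G = r_v · r_v = 16*v^2 + 1.
Evaluating at (u, v) = (1/2, 1/2): E = 10, F = 6, G = 5.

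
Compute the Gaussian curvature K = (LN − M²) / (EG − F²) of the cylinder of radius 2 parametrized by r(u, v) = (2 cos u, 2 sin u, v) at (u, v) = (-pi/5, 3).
K = 0

Coefficients of the first fundamental form: E = 4, F = 0, G = 1.
Coefficients of the second fundamental form: L = -2, M = 0, N = 0.
Assemble K = (LN − M²)/(EG − F²) = 0. At (u, v) = (-pi/5, 3): K = 0.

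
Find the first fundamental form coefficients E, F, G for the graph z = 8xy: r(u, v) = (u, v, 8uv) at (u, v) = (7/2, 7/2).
E = 785;  F = 784;  G = 785

Partials: r_u = (1, 0, 8*v), r_v = (0, 1, 8*u). As functions of (u, v):
  E = r_u · r_u = 64*v^2 + 1,
  F = r_u · r_v = 64*u*v,
  G = r_v · r_v = 64*u^2 + 1.
Evaluating at (u, v) = (7/2, 7/2): E = 785, F = 784, G = 785.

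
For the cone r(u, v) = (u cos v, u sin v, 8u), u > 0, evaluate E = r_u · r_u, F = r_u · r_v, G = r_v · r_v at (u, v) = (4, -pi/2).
E = 65;  F = 0;  G = 16

Partials: r_u = (cos(v), sin(v), 8), r_v = (-u*sin(v), u*cos(v), 0). As functions of (u, v):
  E = r_u · r_u = 65,
  F = r_u · r_v = 0,
  G = r_v · r_v = u^2.
Evaluating at (u, v) = (4, -pi/2): E = 65, F = 0, G = 16.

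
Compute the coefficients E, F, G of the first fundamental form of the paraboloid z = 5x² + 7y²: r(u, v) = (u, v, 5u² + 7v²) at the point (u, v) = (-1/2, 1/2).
E = 26;  F = -35;  G = 50

Partials: r_u = (1, 0, 10*u), r_v = (0, 1, 14*v). As functions of (u, v):
  E = r_u · r_u = 100*u^2 + 1,
  F = r_u · r_v = 140*u*v,
  G = r_v · r_v = 196*v^2 + 1.
Evaluating at (u, v) = (-1/2, 1/2): E = 26, F = -35, G = 50.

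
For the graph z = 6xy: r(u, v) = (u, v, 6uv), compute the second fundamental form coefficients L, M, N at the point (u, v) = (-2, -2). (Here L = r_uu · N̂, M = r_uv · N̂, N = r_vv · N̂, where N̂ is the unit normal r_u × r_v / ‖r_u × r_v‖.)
L = 0;  M = 6/17;  N = 0

Compute the unit normal N̂(u, v) = (-6*v/sqrt(36*u^2 + 36*v^2 + 1), -6*u/sqrt(36*u^2 + 36*v^2 + 1), 1/sqrt(36*u^2 + 36*v^2 + 1)), and the second partials r_uu, r_uv, r_vv. Take dot products:
  L(u, v) = r_uu · N̂ = 0,
  M(u, v) = r_uv · N̂ = 6/sqrt(36*u^2 + 36*v^2 + 1),
  N(u, v) = r_vv · N̂ = 0.
Evaluating at (u, v) = (-2, -2):
  L = 0, M = 6/17, N = 0.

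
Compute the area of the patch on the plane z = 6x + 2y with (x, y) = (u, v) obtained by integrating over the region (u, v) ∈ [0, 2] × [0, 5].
Area = 10*sqrt(41)

Area = ∫∫ √(EG − F²) du dv with √(EG − F²) = sqrt(41). Integrating over [0, 2] × [0, 5] gives 10*sqrt(41).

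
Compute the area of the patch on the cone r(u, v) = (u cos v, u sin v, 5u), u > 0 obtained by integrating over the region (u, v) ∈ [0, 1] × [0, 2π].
Area = sqrt(26)*pi

Area = ∫∫ √(EG − F²) du dv with √(EG − F²) = sqrt(26)*Abs(u). Integrating over [0, 1] × [0, 2π] gives sqrt(26)*pi.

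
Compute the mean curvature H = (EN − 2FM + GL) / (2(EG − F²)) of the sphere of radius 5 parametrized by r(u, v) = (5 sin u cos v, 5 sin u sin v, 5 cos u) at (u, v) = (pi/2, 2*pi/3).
H = -1/5

With E = 25, F = 0, G = 25*sin(u)^2, L = -5*sin(u)/Abs(sin(u)), M = 0, N = -5*sin(u)^3/Abs(sin(u)), assemble
  H = (EN − 2FM + GL) / (2(EG − F²)) = -sin(u)/(5*Abs(sin(u))).
At (u, v) = (pi/2, 2*pi/3): H = -1/5.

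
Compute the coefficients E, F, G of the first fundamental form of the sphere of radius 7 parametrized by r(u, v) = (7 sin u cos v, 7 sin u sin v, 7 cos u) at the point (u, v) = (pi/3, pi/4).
E = 49;  F = 0;  G = 147/4

Partials: r_u = (7*cos(u)*cos(v), 7*sin(v)*cos(u), -7*sin(u)), r_v = (-7*sin(u)*sin(v), 7*sin(u)*cos(v), 0). As functions of (u, v):
  E = r_u · r_u = 49,
  F = r_u · r_v = 0,
  G = r_v · r_v = 49*sin(u)^2.
Evaluating at (u, v) = (pi/3, pi/4): E = 49, F = 0, G = 147/4.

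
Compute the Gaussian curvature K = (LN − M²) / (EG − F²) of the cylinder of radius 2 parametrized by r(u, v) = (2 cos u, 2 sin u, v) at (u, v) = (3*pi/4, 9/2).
K = 0

Coefficients of the first fundamental form: E = 4, F = 0, G = 1.
Coefficients of the second fundamental form: L = -2, M = 0, N = 0.
Assemble K = (LN − M²)/(EG − F²) = 0. At (u, v) = (3*pi/4, 9/2): K = 0.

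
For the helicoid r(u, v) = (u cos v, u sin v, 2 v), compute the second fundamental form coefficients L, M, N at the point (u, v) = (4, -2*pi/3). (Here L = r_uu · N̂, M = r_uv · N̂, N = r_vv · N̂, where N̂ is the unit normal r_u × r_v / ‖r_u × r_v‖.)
L = 0;  M = -sqrt(5)/5;  N = 0

Compute the unit normal N̂(u, v) = (2*sin(v)/sqrt(u^2 + 4), -2*cos(v)/sqrt(u^2 + 4), u/sqrt(u^2 + 4)), and the second partials r_uu, r_uv, r_vv. Take dot products:
  L(u, v) = r_uu · N̂ = 0,
  M(u, v) = r_uv · N̂ = -2/sqrt(u^2 + 4),
  N(u, v) = r_vv · N̂ = 0.
Evaluating at (u, v) = (4, -2*pi/3):
  L = 0, M = -sqrt(5)/5, N = 0.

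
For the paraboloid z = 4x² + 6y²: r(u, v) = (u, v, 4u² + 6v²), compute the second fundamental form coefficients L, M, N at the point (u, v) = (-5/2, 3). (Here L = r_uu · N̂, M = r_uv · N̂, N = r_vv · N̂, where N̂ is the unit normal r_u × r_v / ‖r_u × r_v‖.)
L = 8*sqrt(1697)/1697;  M = 0;  N = 12*sqrt(1697)/1697

Compute the unit normal N̂(u, v) = (-8*u/sqrt(64*u^2 + 144*v^2 + 1), -12*v/sqrt(64*u^2 + 144*v^2 + 1), 1/sqrt(64*u^2 + 144*v^2 + 1)), and the second partials r_uu, r_uv, r_vv. Take dot products:
  L(u, v) = r_uu · N̂ = 8/sqrt(64*u^2 + 144*v^2 + 1),
  M(u, v) = r_uv · N̂ = 0,
  N(u, v) = r_vv · N̂ = 12/sqrt(64*u^2 + 144*v^2 + 1).
Evaluating at (u, v) = (-5/2, 3):
  L = 8*sqrt(1697)/1697, M = 0, N = 12*sqrt(1697)/1697.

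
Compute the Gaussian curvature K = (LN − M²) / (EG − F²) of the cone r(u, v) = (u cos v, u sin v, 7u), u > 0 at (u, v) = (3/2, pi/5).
K = 0

Coefficients of the first fundamental form: E = 50, F = 0, G = u^2.
Coefficients of the second fundamental form: L = 0, M = 0, N = 7*sqrt(2)*u^2/(10*Abs(u)).
Assemble K = (LN − M²)/(EG − F²) = 0. At (u, v) = (3/2, pi/5): K = 0.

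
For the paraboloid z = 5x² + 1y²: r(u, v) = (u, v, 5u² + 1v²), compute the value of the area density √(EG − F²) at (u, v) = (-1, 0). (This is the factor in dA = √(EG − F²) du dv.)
√(EG − F²)|_{(-1, 0)} = sqrt(101)

E = 100*u^2 + 1, F = 20*u*v, G = 4*v^2 + 1, so EG − F² = 100*u^2 + 4*v^2 + 1. Taking the positive square root: √(EG − F²) = sqrt(100*u^2 + 4*v^2 + 1). At (u, v) = (-1, 0): sqrt(101).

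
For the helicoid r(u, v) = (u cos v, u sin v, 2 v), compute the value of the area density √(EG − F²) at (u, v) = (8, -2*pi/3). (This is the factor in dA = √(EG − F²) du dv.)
√(EG − F²)|_{(8, -2*pi/3)} = 2*sqrt(17)

E = 1, F = 0, G = u^2 + 4, so EG − F² = u^2 + 4. Taking the positive square root: √(EG − F²) = sqrt(u^2 + 4). At (u, v) = (8, -2*pi/3): 2*sqrt(17).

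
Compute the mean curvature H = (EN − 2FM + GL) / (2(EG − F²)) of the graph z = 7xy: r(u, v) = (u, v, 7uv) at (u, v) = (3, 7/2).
H = -28812*sqrt(4169)/17380561

With E = 49*v^2 + 1, F = 49*u*v, G = 49*u^2 + 1, L = 0, M = 7/sqrt(49*u^2 + 49*v^2 + 1), N = 0, assemble
  H = (EN − 2FM + GL) / (2(EG − F²)) = -343*u*v/(49*u^2 + 49*v^2 + 1)^(3/2).
At (u, v) = (3, 7/2): H = -28812*sqrt(4169)/17380561.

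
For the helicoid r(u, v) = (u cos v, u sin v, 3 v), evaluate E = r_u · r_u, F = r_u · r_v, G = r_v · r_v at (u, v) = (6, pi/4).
E = 1;  F = 0;  G = 45

Partials: r_u = (cos(v), sin(v), 0), r_v = (-u*sin(v), u*cos(v), 3). As functions of (u, v):
  E = r_u · r_u = 1,
  F = r_u · r_v = 0,
  G = r_v · r_v = u^2 + 9.
Evaluating at (u, v) = (6, pi/4): E = 1, F = 0, G = 45.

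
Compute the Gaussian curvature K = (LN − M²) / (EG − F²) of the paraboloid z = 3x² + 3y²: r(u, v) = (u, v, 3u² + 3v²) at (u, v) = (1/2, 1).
K = 9/529

Coefficients of the first fundamental form: E = 36*u^2 + 1, F = 36*u*v, G = 36*v^2 + 1.
Coefficients of the second fundamental form: L = 6/sqrt(36*u^2 + 36*v^2 + 1), M = 0, N = 6/sqrt(36*u^2 + 36*v^2 + 1).
Assemble K = (LN − M²)/(EG − F²) = 36/(1296*u^4 + 2592*u^2*v^2 + 72*u^2 + 1296*v^4 + 72*v^2 + 1). At (u, v) = (1/2, 1): K = 9/529.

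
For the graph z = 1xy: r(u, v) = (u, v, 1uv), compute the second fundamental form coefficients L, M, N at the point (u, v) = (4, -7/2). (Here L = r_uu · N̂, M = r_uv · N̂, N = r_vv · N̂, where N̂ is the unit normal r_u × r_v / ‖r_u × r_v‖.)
L = 0;  M = 2*sqrt(13)/39;  N = 0

Compute the unit normal N̂(u, v) = (-v/sqrt(u^2 + v^2 + 1), -u/sqrt(u^2 + v^2 + 1), 1/sqrt(u^2 + v^2 + 1)), and the second partials r_uu, r_uv, r_vv. Take dot products:
  L(u, v) = r_uu · N̂ = 0,
  M(u, v) = r_uv · N̂ = 1/sqrt(u^2 + v^2 + 1),
  N(u, v) = r_vv · N̂ = 0.
Evaluating at (u, v) = (4, -7/2):
  L = 0, M = 2*sqrt(13)/39, N = 0.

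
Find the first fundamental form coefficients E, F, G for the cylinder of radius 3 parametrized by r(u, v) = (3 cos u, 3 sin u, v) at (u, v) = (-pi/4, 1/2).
E = 9;  F = 0;  G = 1

Partials: r_u = (-3*sin(u), 3*cos(u), 0), r_v = (0, 0, 1). As functions of (u, v):
  E = r_u · r_u = 9,
  F = r_u · r_v = 0,
  G = r_v · r_v = 1.
Evaluating at (u, v) = (-pi/4, 1/2): E = 9, F = 0, G = 1.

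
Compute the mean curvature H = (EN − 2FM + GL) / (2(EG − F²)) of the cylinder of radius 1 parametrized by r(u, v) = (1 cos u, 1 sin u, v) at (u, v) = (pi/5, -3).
H = -1/2

With E = 1, F = 0, G = 1, L = -1, M = 0, N = 0, assemble
  H = (EN − 2FM + GL) / (2(EG − F²)) = -1/2.
At (u, v) = (pi/5, -3): H = -1/2.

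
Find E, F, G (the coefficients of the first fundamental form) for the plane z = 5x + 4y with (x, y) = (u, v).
E = 26;  F = 20;  G = 17

Compute partials: r_u = (1, 0, 5), r_v = (0, 1, 4). Then
  E = r_u · r_u = 26,
  F = r_u · r_v = 20,
  G = r_v · r_v = 17.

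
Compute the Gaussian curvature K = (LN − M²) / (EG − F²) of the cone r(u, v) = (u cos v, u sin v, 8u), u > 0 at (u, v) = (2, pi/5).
K = 0

Coefficients of the first fundamental form: E = 65, F = 0, G = u^2.
Coefficients of the second fundamental form: L = 0, M = 0, N = 8*sqrt(65)*u^2/(65*Abs(u)).
Assemble K = (LN − M²)/(EG − F²) = 0. At (u, v) = (2, pi/5): K = 0.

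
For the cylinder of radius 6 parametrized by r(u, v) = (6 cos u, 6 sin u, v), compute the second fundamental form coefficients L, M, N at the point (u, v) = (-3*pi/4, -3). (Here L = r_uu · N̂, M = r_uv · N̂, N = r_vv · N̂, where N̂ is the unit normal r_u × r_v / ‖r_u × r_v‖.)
L = -6;  M = 0;  N = 0

Compute the unit normal N̂(u, v) = (cos(u), sin(u), 0), and the second partials r_uu, r_uv, r_vv. Take dot products:
  L(u, v) = r_uu · N̂ = -6,
  M(u, v) = r_uv · N̂ = 0,
  N(u, v) = r_vv · N̂ = 0.
Evaluating at (u, v) = (-3*pi/4, -3):
  L = -6, M = 0, N = 0.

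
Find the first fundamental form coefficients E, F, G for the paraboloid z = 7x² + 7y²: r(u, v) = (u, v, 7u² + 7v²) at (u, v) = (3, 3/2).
E = 1765;  F = 882;  G = 442

Partials: r_u = (1, 0, 14*u), r_v = (0, 1, 14*v). As functions of (u, v):
  E = r_u · r_u = 196*u^2 + 1,
  F = r_u · r_v = 196*u*v,
  G = r_v · r_v = 196*v^2 + 1.
Evaluating at (u, v) = (3, 3/2): E = 1765, F = 882, G = 442.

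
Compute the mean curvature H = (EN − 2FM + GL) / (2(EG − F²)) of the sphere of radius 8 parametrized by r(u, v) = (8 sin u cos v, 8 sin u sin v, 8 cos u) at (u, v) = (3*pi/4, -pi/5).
H = -1/8

With E = 64, F = 0, G = 64*sin(u)^2, L = -8*sin(u)/Abs(sin(u)), M = 0, N = -8*sin(u)^3/Abs(sin(u)), assemble
  H = (EN − 2FM + GL) / (2(EG − F²)) = -sin(u)/(8*Abs(sin(u))).
At (u, v) = (3*pi/4, -pi/5): H = -1/8.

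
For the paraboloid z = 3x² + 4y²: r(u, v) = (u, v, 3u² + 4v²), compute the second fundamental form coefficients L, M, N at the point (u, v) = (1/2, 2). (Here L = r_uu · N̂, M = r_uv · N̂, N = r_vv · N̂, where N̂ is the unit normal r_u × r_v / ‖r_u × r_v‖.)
L = 3*sqrt(266)/133;  M = 0;  N = 4*sqrt(266)/133

Compute the unit normal N̂(u, v) = (-6*u/sqrt(36*u^2 + 64*v^2 + 1), -8*v/sqrt(36*u^2 + 64*v^2 + 1), 1/sqrt(36*u^2 + 64*v^2 + 1)), and the second partials r_uu, r_uv, r_vv. Take dot products:
  L(u, v) = r_uu · N̂ = 6/sqrt(36*u^2 + 64*v^2 + 1),
  M(u, v) = r_uv · N̂ = 0,
  N(u, v) = r_vv · N̂ = 8/sqrt(36*u^2 + 64*v^2 + 1).
Evaluating at (u, v) = (1/2, 2):
  L = 3*sqrt(266)/133, M = 0, N = 4*sqrt(266)/133.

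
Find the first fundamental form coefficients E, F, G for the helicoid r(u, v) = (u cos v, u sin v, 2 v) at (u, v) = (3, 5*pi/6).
E = 1;  F = 0;  G = 13

Partials: r_u = (cos(v), sin(v), 0), r_v = (-u*sin(v), u*cos(v), 2). As functions of (u, v):
  E = r_u · r_u = 1,
  F = r_u · r_v = 0,
  G = r_v · r_v = u^2 + 4.
Evaluating at (u, v) = (3, 5*pi/6): E = 1, F = 0, G = 13.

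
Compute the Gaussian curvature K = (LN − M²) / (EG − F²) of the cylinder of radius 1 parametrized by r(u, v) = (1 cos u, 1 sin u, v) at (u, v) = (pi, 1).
K = 0

Coefficients of the first fundamental form: E = 1, F = 0, G = 1.
Coefficients of the second fundamental form: L = -1, M = 0, N = 0.
Assemble K = (LN − M²)/(EG − F²) = 0. At (u, v) = (pi, 1): K = 0.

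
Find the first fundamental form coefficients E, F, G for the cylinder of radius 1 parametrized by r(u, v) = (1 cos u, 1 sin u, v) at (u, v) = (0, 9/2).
E = 1;  F = 0;  G = 1

Partials: r_u = (-sin(u), cos(u), 0), r_v = (0, 0, 1). As functions of (u, v):
  E = r_u · r_u = 1,
  F = r_u · r_v = 0,
  G = r_v · r_v = 1.
Evaluating at (u, v) = (0, 9/2): E = 1, F = 0, G = 1.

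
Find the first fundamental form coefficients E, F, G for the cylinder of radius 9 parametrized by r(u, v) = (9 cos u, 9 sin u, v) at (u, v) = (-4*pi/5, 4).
E = 81;  F = 0;  G = 1

Partials: r_u = (-9*sin(u), 9*cos(u), 0), r_v = (0, 0, 1). As functions of (u, v):
  E = r_u · r_u = 81,
  F = r_u · r_v = 0,
  G = r_v · r_v = 1.
Evaluating at (u, v) = (-4*pi/5, 4): E = 81, F = 0, G = 1.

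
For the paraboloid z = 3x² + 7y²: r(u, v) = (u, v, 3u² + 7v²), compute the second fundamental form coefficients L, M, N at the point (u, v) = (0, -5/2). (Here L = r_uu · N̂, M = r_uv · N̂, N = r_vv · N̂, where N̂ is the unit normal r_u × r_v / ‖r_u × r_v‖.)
L = 3*sqrt(1226)/613;  M = 0;  N = 7*sqrt(1226)/613

Compute the unit normal N̂(u, v) = (-6*u/sqrt(36*u^2 + 196*v^2 + 1), -14*v/sqrt(36*u^2 + 196*v^2 + 1), 1/sqrt(36*u^2 + 196*v^2 + 1)), and the second partials r_uu, r_uv, r_vv. Take dot products:
  L(u, v) = r_uu · N̂ = 6/sqrt(36*u^2 + 196*v^2 + 1),
  M(u, v) = r_uv · N̂ = 0,
  N(u, v) = r_vv · N̂ = 14/sqrt(36*u^2 + 196*v^2 + 1).
Evaluating at (u, v) = (0, -5/2):
  L = 3*sqrt(1226)/613, M = 0, N = 7*sqrt(1226)/613.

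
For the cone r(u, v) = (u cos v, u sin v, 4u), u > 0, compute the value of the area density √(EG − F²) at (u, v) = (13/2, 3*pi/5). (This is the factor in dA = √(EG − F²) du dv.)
√(EG − F²)|_{(13/2, 3*pi/5)} = 13*sqrt(17)/2

E = 17, F = 0, G = u^2, so EG − F² = 17*u^2. Taking the positive square root: √(EG − F²) = sqrt(17)*Abs(u). At (u, v) = (13/2, 3*pi/5): 13*sqrt(17)/2.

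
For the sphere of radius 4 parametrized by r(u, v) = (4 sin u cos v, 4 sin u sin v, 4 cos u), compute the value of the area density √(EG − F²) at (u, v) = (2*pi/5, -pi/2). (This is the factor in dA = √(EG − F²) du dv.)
√(EG − F²)|_{(2*pi/5, -pi/2)} = 4*sqrt(2*sqrt(5) + 10)

E = 16, F = 0, G = 16*sin(u)^2, so EG − F² = 256*sin(u)^2. Taking the positive square root: √(EG − F²) = 16*Abs(sin(u)). At (u, v) = (2*pi/5, -pi/2): 4*sqrt(2*sqrt(5) + 10).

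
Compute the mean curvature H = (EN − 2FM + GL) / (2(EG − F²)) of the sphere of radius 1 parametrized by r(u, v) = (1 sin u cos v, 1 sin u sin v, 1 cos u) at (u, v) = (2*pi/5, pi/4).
H = -1

With E = 1, F = 0, G = sin(u)^2, L = -sin(u)/Abs(sin(u)), M = 0, N = -sin(u)^3/Abs(sin(u)), assemble
  H = (EN − 2FM + GL) / (2(EG − F²)) = -sin(u)/Abs(sin(u)).
At (u, v) = (2*pi/5, pi/4): H = -1.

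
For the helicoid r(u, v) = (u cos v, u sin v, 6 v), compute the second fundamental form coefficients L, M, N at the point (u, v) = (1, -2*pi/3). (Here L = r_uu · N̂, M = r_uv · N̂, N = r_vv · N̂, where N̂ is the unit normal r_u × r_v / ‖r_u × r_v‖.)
L = 0;  M = -6*sqrt(37)/37;  N = 0

Compute the unit normal N̂(u, v) = (6*sin(v)/sqrt(u^2 + 36), -6*cos(v)/sqrt(u^2 + 36), u/sqrt(u^2 + 36)), and the second partials r_uu, r_uv, r_vv. Take dot products:
  L(u, v) = r_uu · N̂ = 0,
  M(u, v) = r_uv · N̂ = -6/sqrt(u^2 + 36),
  N(u, v) = r_vv · N̂ = 0.
Evaluating at (u, v) = (1, -2*pi/3):
  L = 0, M = -6*sqrt(37)/37, N = 0.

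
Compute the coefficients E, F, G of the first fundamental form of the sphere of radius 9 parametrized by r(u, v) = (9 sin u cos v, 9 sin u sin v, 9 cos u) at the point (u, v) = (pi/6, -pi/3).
E = 81;  F = 0;  G = 81/4

Partials: r_u = (9*cos(u)*cos(v), 9*sin(v)*cos(u), -9*sin(u)), r_v = (-9*sin(u)*sin(v), 9*sin(u)*cos(v), 0). As functions of (u, v):
  E = r_u · r_u = 81,
  F = r_u · r_v = 0,
  G = r_v · r_v = 81*sin(u)^2.
Evaluating at (u, v) = (pi/6, -pi/3): E = 81, F = 0, G = 81/4.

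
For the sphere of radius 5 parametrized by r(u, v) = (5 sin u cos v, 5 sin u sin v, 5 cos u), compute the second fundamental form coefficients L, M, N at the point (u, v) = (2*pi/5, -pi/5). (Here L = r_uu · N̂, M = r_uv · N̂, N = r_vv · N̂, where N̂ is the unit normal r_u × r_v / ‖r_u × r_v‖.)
L = -5;  M = 0;  N = -25/8 - 5*sqrt(5)/8

Compute the unit normal N̂(u, v) = (sin(u)^2*cos(v)/Abs(sin(u)), sin(u)^2*sin(v)/Abs(sin(u)), sin(2*u)/(2*Abs(sin(u)))), and the second partials r_uu, r_uv, r_vv. Take dot products:
  L(u, v) = r_uu · N̂ = -5*sin(u)/Abs(sin(u)),
  M(u, v) = r_uv · N̂ = 0,
  N(u, v) = r_vv · N̂ = -5*sin(u)^3/Abs(sin(u)).
Evaluating at (u, v) = (2*pi/5, -pi/5):
  L = -5, M = 0, N = -25/8 - 5*sqrt(5)/8.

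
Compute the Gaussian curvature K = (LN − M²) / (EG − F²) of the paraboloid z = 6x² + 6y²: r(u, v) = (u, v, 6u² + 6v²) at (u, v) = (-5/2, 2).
K = 144/2181529

Coefficients of the first fundamental form: E = 144*u^2 + 1, F = 144*u*v, G = 144*v^2 + 1.
Coefficients of the second fundamental form: L = 12/sqrt(144*u^2 + 144*v^2 + 1), M = 0, N = 12/sqrt(144*u^2 + 144*v^2 + 1).
Assemble K = (LN − M²)/(EG − F²) = 144/(20736*u^4 + 41472*u^2*v^2 + 288*u^2 + 20736*v^4 + 288*v^2 + 1). At (u, v) = (-5/2, 2): K = 144/2181529.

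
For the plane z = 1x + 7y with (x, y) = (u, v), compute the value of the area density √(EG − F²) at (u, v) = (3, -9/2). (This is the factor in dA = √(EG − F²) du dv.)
√(EG − F²)|_{(3, -9/2)} = sqrt(51)

E = 2, F = 7, G = 50, so EG − F² = 51. Taking the positive square root: √(EG − F²) = sqrt(51). At (u, v) = (3, -9/2): sqrt(51).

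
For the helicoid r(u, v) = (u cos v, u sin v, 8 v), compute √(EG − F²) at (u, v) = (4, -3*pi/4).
√(EG − F²)|_{(4, -3*pi/4)} = 4*sqrt(5)

E = 1, F = 0, G = u^2 + 64; EG − F² = u^2 + 64; √(EG − F²) = sqrt(u^2 + 64). At the given point: 4*sqrt(5).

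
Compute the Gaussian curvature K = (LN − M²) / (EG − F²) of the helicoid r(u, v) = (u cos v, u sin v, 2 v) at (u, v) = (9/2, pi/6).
K = -64/9409

Coefficients of the first fundamental form: E = 1, F = 0, G = u^2 + 4.
Coefficients of the second fundamental form: L = 0, M = -2/sqrt(u^2 + 4), N = 0.
Assemble K = (LN − M²)/(EG − F²) = -4/(u^2 + 4)^2. At (u, v) = (9/2, pi/6): K = -64/9409.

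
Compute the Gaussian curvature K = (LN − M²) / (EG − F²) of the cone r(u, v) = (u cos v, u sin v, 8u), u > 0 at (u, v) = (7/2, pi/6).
K = 0

Coefficients of the first fundamental form: E = 65, F = 0, G = u^2.
Coefficients of the second fundamental form: L = 0, M = 0, N = 8*sqrt(65)*u^2/(65*Abs(u)).
Assemble K = (LN − M²)/(EG − F²) = 0. At (u, v) = (7/2, pi/6): K = 0.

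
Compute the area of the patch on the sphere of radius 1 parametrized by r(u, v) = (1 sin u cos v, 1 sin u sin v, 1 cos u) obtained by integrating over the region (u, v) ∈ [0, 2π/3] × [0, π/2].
Area = 3*pi/4

Area = ∫∫ √(EG − F²) du dv with √(EG − F²) = Abs(sin(u)). Integrating over [0, 2π/3] × [0, π/2] gives 3*pi/4.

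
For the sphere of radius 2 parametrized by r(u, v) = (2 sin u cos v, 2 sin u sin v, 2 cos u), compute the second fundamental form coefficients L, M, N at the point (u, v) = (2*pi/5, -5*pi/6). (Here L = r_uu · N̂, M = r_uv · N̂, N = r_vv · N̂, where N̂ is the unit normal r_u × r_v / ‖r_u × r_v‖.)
L = -2;  M = 0;  N = -5/4 - sqrt(5)/4

Compute the unit normal N̂(u, v) = (sin(u)^2*cos(v)/Abs(sin(u)), sin(u)^2*sin(v)/Abs(sin(u)), sin(2*u)/(2*Abs(sin(u)))), and the second partials r_uu, r_uv, r_vv. Take dot products:
  L(u, v) = r_uu · N̂ = -2*sin(u)/Abs(sin(u)),
  M(u, v) = r_uv · N̂ = 0,
  N(u, v) = r_vv · N̂ = -2*sin(u)^3/Abs(sin(u)).
Evaluating at (u, v) = (2*pi/5, -5*pi/6):
  L = -2, M = 0, N = -5/4 - sqrt(5)/4.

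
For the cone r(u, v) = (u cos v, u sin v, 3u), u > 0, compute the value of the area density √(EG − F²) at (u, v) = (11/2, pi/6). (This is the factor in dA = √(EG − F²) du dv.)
√(EG − F²)|_{(11/2, pi/6)} = 11*sqrt(10)/2

E = 10, F = 0, G = u^2, so EG − F² = 10*u^2. Taking the positive square root: √(EG − F²) = sqrt(10)*Abs(u). At (u, v) = (11/2, pi/6): 11*sqrt(10)/2.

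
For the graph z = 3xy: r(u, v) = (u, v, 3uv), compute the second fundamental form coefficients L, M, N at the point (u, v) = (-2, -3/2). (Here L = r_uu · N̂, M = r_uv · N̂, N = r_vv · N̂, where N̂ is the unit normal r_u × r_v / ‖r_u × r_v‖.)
L = 0;  M = 6*sqrt(229)/229;  N = 0

Compute the unit normal N̂(u, v) = (-3*v/sqrt(9*u^2 + 9*v^2 + 1), -3*u/sqrt(9*u^2 + 9*v^2 + 1), 1/sqrt(9*u^2 + 9*v^2 + 1)), and the second partials r_uu, r_uv, r_vv. Take dot products:
  L(u, v) = r_uu · N̂ = 0,
  M(u, v) = r_uv · N̂ = 3/sqrt(9*u^2 + 9*v^2 + 1),
  N(u, v) = r_vv · N̂ = 0.
Evaluating at (u, v) = (-2, -3/2):
  L = 0, M = 6*sqrt(229)/229, N = 0.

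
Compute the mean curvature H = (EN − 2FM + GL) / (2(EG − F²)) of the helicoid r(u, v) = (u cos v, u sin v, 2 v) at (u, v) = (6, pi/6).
H = 0

With E = 1, F = 0, G = u^2 + 4, L = 0, M = -2/sqrt(u^2 + 4), N = 0, assemble
  H = (EN − 2FM + GL) / (2(EG − F²)) = 0.
At (u, v) = (6, pi/6): H = 0.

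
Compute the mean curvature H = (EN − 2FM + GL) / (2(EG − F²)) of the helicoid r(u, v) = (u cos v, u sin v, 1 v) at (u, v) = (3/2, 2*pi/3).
H = 0

With E = 1, F = 0, G = u^2 + 1, L = 0, M = -1/sqrt(u^2 + 1), N = 0, assemble
  H = (EN − 2FM + GL) / (2(EG − F²)) = 0.
At (u, v) = (3/2, 2*pi/3): H = 0.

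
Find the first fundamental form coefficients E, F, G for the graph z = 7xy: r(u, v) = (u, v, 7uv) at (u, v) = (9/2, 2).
E = 197;  F = 441;  G = 3973/4

Partials: r_u = (1, 0, 7*v), r_v = (0, 1, 7*u). As functions of (u, v):
  E = r_u · r_u = 49*v^2 + 1,
  F = r_u · r_v = 49*u*v,
  G = r_v · r_v = 49*u^2 + 1.
Evaluating at (u, v) = (9/2, 2): E = 197, F = 441, G = 3973/4.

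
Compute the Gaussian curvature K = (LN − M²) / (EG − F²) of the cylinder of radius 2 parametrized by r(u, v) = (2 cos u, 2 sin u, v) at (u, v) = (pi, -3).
K = 0

Coefficients of the first fundamental form: E = 4, F = 0, G = 1.
Coefficients of the second fundamental form: L = -2, M = 0, N = 0.
Assemble K = (LN − M²)/(EG − F²) = 0. At (u, v) = (pi, -3): K = 0.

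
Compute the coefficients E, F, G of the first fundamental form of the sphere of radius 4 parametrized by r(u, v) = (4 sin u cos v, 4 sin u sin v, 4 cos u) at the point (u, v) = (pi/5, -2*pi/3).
E = 16;  F = 0;  G = 10 - 2*sqrt(5)

Partials: r_u = (4*cos(u)*cos(v), 4*sin(v)*cos(u), -4*sin(u)), r_v = (-4*sin(u)*sin(v), 4*sin(u)*cos(v), 0). As functions of (u, v):
  E = r_u · r_u = 16,
  F = r_u · r_v = 0,
  G = r_v · r_v = 16*sin(u)^2.
Evaluating at (u, v) = (pi/5, -2*pi/3): E = 16, F = 0, G = 10 - 2*sqrt(5).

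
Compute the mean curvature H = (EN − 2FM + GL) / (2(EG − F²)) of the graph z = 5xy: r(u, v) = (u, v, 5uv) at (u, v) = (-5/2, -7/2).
H = -4375*sqrt(206)/572886

With E = 25*v^2 + 1, F = 25*u*v, G = 25*u^2 + 1, L = 0, M = 5/sqrt(25*u^2 + 25*v^2 + 1), N = 0, assemble
  H = (EN − 2FM + GL) / (2(EG − F²)) = -125*u*v/(25*u^2 + 25*v^2 + 1)^(3/2).
At (u, v) = (-5/2, -7/2): H = -4375*sqrt(206)/572886.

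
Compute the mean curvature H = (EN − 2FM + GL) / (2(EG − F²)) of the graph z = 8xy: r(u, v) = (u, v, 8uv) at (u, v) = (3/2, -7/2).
H = 2688*sqrt(929)/863041

With E = 64*v^2 + 1, F = 64*u*v, G = 64*u^2 + 1, L = 0, M = 8/sqrt(64*u^2 + 64*v^2 + 1), N = 0, assemble
  H = (EN − 2FM + GL) / (2(EG − F²)) = -512*u*v/(64*u^2 + 64*v^2 + 1)^(3/2).
At (u, v) = (3/2, -7/2): H = 2688*sqrt(929)/863041.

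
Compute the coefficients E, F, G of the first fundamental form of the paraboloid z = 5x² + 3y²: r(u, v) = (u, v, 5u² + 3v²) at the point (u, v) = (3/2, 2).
E = 226;  F = 180;  G = 145

Partials: r_u = (1, 0, 10*u), r_v = (0, 1, 6*v). As functions of (u, v):
  E = r_u · r_u = 100*u^2 + 1,
  F = r_u · r_v = 60*u*v,
  G = r_v · r_v = 36*v^2 + 1.
Evaluating at (u, v) = (3/2, 2): E = 226, F = 180, G = 145.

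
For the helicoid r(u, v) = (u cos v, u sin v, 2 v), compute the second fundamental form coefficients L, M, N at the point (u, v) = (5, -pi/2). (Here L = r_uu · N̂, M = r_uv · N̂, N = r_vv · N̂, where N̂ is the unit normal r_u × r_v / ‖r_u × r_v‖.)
L = 0;  M = -2*sqrt(29)/29;  N = 0

Compute the unit normal N̂(u, v) = (2*sin(v)/sqrt(u^2 + 4), -2*cos(v)/sqrt(u^2 + 4), u/sqrt(u^2 + 4)), and the second partials r_uu, r_uv, r_vv. Take dot products:
  L(u, v) = r_uu · N̂ = 0,
  M(u, v) = r_uv · N̂ = -2/sqrt(u^2 + 4),
  N(u, v) = r_vv · N̂ = 0.
Evaluating at (u, v) = (5, -pi/2):
  L = 0, M = -2*sqrt(29)/29, N = 0.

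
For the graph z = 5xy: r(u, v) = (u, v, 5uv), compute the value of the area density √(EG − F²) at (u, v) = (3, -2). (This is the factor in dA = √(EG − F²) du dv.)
√(EG − F²)|_{(3, -2)} = sqrt(326)

E = 25*v^2 + 1, F = 25*u*v, G = 25*u^2 + 1, so EG − F² = 25*u^2 + 25*v^2 + 1. Taking the positive square root: √(EG − F²) = sqrt(25*u^2 + 25*v^2 + 1). At (u, v) = (3, -2): sqrt(326).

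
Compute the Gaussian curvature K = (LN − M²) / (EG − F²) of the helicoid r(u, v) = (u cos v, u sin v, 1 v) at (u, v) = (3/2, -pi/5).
K = -16/169

Coefficients of the first fundamental form: E = 1, F = 0, G = u^2 + 1.
Coefficients of the second fundamental form: L = 0, M = -1/sqrt(u^2 + 1), N = 0.
Assemble K = (LN − M²)/(EG − F²) = -1/(u^2 + 1)^2. At (u, v) = (3/2, -pi/5): K = -16/169.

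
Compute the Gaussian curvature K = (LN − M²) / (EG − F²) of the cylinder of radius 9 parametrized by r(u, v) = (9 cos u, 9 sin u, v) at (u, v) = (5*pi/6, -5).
K = 0

Coefficients of the first fundamental form: E = 81, F = 0, G = 1.
Coefficients of the second fundamental form: L = -9, M = 0, N = 0.
Assemble K = (LN − M²)/(EG − F²) = 0. At (u, v) = (5*pi/6, -5): K = 0.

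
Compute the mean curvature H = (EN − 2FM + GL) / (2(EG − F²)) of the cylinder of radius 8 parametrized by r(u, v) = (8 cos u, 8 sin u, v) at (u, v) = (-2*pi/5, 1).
H = -1/16

With E = 64, F = 0, G = 1, L = -8, M = 0, N = 0, assemble
  H = (EN − 2FM + GL) / (2(EG − F²)) = -1/16.
At (u, v) = (-2*pi/5, 1): H = -1/16.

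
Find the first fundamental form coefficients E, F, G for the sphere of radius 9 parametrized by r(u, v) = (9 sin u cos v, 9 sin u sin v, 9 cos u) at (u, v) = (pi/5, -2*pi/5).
E = 81;  F = 0;  G = 405/8 - 81*sqrt(5)/8

Partials: r_u = (9*cos(u)*cos(v), 9*sin(v)*cos(u), -9*sin(u)), r_v = (-9*sin(u)*sin(v), 9*sin(u)*cos(v), 0). As functions of (u, v):
  E = r_u · r_u = 81,
  F = r_u · r_v = 0,
  G = r_v · r_v = 81*sin(u)^2.
Evaluating at (u, v) = (pi/5, -2*pi/5): E = 81, F = 0, G = 405/8 - 81*sqrt(5)/8.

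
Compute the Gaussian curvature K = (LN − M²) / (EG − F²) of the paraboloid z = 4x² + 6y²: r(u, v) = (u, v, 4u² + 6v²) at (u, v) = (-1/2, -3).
K = 96/1723969

Coefficients of the first fundamental form: E = 64*u^2 + 1, F = 96*u*v, G = 144*v^2 + 1.
Coefficients of the second fundamental form: L = 8/sqrt(64*u^2 + 144*v^2 + 1), M = 0, N = 12/sqrt(64*u^2 + 144*v^2 + 1).
Assemble K = (LN − M²)/(EG − F²) = 96/(4096*u^4 + 18432*u^2*v^2 + 128*u^2 + 20736*v^4 + 288*v^2 + 1). At (u, v) = (-1/2, -3): K = 96/1723969.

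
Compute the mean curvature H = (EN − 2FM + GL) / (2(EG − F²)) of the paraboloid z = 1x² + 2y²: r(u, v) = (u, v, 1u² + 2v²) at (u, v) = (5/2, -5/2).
H = 17*sqrt(14)/588

With E = 4*u^2 + 1, F = 8*u*v, G = 16*v^2 + 1, L = 2/sqrt(4*u^2 + 16*v^2 + 1), M = 0, N = 4/sqrt(4*u^2 + 16*v^2 + 1), assemble
  H = (EN − 2FM + GL) / (2(EG − F²)) = (8*u^2 + 16*v^2 + 3)/(4*u^2 + 16*v^2 + 1)^(3/2).
At (u, v) = (5/2, -5/2): H = 17*sqrt(14)/588.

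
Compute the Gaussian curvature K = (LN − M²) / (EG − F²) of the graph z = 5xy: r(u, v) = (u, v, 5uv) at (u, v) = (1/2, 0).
K = -400/841

Coefficients of the first fundamental form: E = 25*v^2 + 1, F = 25*u*v, G = 25*u^2 + 1.
Coefficients of the second fundamental form: L = 0, M = 5/sqrt(25*u^2 + 25*v^2 + 1), N = 0.
Assemble K = (LN − M²)/(EG − F²) = -25/(625*u^4 + 1250*u^2*v^2 + 50*u^2 + 625*v^4 + 50*v^2 + 1). At (u, v) = (1/2, 0): K = -400/841.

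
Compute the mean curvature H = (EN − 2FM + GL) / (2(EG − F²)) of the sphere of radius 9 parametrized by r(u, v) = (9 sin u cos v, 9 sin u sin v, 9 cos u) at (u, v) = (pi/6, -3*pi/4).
H = -1/9

With E = 81, F = 0, G = 81*sin(u)^2, L = -9*sin(u)/Abs(sin(u)), M = 0, N = -9*sin(u)^3/Abs(sin(u)), assemble
  H = (EN − 2FM + GL) / (2(EG − F²)) = -sin(u)/(9*Abs(sin(u))).
At (u, v) = (pi/6, -3*pi/4): H = -1/9.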